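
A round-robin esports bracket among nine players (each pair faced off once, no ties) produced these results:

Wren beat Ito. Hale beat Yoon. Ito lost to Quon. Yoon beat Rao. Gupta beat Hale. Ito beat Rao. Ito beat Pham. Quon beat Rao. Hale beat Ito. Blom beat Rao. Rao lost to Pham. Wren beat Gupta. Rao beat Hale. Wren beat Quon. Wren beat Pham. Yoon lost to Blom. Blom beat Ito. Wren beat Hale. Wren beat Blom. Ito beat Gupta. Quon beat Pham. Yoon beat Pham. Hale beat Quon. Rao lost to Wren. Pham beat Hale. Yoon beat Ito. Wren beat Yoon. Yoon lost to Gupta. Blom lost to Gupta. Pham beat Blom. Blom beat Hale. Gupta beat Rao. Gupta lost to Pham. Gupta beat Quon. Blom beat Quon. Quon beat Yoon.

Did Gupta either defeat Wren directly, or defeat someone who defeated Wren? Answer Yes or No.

Gupta did not beat Wren directly.
Gupta beat Blom, Yoon, Rao, Hale, Quon, but each of them lost to Wren. No two-step path.

No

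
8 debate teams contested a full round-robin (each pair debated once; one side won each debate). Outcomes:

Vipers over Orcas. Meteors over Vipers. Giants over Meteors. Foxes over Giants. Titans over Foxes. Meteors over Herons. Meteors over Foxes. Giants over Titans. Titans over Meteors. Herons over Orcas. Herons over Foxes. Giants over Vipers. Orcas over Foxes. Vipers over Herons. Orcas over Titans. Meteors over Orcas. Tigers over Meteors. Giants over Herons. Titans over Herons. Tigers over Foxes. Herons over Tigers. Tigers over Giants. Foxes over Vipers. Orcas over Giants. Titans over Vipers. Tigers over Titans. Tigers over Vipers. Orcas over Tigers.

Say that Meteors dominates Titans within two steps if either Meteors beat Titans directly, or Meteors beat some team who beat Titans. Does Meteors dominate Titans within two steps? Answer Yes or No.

Yes

Meteors did not beat Titans directly.
Meteors beat Foxes, Orcas, Herons, Vipers. Of those, Orcas beat Titans.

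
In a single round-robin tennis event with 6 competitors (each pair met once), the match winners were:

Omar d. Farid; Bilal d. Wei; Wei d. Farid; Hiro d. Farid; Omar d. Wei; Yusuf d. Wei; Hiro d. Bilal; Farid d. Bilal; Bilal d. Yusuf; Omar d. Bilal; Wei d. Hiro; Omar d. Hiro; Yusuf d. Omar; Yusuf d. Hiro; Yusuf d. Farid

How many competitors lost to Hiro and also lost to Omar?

2

Hiro beat: Farid, Bilal.
Omar beat: Farid, Bilal, Hiro, Wei.
Both beat: Farid, Bilal — 2.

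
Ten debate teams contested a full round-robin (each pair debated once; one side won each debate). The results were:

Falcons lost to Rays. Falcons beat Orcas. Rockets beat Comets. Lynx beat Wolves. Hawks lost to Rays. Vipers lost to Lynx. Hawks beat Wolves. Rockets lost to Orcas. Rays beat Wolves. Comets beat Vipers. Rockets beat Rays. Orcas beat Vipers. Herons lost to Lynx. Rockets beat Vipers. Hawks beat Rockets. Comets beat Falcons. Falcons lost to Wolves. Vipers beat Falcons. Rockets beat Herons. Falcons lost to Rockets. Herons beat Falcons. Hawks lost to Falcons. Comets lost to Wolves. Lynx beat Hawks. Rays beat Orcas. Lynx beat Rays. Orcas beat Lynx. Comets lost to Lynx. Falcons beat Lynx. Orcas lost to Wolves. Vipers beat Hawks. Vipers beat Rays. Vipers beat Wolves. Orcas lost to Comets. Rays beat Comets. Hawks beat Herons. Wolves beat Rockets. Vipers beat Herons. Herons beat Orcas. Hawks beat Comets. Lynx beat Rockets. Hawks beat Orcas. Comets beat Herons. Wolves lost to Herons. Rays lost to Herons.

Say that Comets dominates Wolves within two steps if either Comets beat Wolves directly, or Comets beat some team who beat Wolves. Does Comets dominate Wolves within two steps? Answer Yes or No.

Comets did not beat Wolves directly.
Comets beat Vipers, Falcons, Orcas, Herons. Of those, Vipers beat Wolves.

Yes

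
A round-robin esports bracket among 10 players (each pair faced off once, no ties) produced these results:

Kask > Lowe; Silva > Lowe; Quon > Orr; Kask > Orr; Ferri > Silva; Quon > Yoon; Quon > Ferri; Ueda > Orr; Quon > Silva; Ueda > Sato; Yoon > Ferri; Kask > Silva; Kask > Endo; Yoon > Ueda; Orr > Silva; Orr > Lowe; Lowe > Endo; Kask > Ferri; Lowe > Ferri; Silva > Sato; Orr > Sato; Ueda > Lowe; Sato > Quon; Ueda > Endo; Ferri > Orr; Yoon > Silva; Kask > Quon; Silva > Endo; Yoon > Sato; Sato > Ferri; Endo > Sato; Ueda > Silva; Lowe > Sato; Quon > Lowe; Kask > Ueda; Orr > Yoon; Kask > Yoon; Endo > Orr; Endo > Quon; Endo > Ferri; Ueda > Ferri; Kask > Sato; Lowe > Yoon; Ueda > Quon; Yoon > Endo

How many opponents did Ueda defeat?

7

Ueda's results: beat Ferri, Quon, Sato, Lowe, Endo, Silva, Orr; lost to Yoon, Kask.
That is 7 wins.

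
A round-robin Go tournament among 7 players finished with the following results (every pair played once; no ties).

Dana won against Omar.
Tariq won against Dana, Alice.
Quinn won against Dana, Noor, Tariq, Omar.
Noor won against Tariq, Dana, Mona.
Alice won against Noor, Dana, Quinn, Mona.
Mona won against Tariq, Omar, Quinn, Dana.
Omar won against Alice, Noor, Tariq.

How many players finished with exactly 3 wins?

2

Win totals: Alice 4, Tariq 2, Noor 3, Omar 3, Mona 4, Dana 1, Quinn 4.
Exactly 3: Noor, Omar — 2 players.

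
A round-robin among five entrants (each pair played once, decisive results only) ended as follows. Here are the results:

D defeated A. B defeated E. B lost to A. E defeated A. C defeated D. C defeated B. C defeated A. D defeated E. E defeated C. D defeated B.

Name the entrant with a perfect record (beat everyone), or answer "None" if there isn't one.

Highest win total is D with 3 (out of 4 possible).
D lost to C, so no entrant went undefeated.

None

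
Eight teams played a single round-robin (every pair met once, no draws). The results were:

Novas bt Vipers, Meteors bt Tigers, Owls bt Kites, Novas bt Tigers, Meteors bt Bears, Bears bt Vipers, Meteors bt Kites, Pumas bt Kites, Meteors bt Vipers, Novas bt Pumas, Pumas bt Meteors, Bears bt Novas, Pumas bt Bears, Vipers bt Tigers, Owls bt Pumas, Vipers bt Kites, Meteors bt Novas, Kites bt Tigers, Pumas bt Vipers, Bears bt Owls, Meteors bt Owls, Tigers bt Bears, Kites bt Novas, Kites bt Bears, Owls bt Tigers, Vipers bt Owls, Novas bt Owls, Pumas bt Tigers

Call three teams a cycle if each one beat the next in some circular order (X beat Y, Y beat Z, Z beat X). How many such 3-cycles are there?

Win totals: Pumas 5, Owls 3, Vipers 3, Meteors 6, Tigers 1, Novas 4, Bears 3, Kites 3.
A team with w wins dominates both others in C(w,2) triples; summing gives 10 + 3 + 3 + 15 + 0 + 6 + 3 + 3 = 43 transitive triples.
Total triples C(8,3) = 56, so cyclic triples = 56 − 43 = 13.

13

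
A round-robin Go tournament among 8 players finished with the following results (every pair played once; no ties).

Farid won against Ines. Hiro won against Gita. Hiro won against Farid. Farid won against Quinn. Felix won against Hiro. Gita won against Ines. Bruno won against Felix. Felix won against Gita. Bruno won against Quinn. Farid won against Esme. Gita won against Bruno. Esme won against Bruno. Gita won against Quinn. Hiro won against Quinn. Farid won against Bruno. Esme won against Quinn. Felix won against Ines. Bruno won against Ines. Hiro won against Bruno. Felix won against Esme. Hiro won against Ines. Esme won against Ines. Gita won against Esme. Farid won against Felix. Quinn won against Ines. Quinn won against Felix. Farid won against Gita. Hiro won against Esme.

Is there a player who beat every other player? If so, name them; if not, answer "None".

Highest win total is Hiro with 6 (out of 7 possible).
Hiro lost to Felix, so no player went undefeated.

None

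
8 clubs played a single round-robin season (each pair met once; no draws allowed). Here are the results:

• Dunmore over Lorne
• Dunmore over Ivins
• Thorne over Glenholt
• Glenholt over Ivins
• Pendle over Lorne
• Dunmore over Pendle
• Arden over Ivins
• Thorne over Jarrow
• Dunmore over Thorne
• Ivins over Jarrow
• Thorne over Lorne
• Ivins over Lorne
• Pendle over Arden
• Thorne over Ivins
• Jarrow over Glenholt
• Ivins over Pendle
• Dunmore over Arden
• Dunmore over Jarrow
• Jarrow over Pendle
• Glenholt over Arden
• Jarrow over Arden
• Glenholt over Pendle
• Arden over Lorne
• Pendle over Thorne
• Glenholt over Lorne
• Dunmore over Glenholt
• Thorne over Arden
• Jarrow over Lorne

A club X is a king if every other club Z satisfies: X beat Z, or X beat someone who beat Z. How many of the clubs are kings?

1

Lorne cannot reach Jarrow, Glenholt, Thorne, Ivins, Dunmore, Pendle, Arden in two steps.
Jarrow cannot reach Dunmore in two steps.
Glenholt cannot reach Dunmore in two steps.
Thorne cannot reach Dunmore in two steps.
Ivins cannot reach Dunmore in two steps.
Dunmore reaches everyone (king).
Pendle cannot reach Dunmore in two steps.
Arden cannot reach Glenholt, Thorne, Dunmore in two steps.
Kings: Dunmore — 1.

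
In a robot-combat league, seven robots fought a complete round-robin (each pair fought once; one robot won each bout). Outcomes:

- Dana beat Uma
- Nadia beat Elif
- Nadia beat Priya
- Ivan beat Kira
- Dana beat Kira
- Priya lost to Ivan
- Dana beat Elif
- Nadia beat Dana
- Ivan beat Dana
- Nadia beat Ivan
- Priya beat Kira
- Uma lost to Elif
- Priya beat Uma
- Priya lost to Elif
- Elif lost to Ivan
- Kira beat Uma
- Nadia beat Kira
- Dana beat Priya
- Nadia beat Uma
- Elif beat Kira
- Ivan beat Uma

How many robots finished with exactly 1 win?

Win totals: Priya 2, Ivan 5, Uma 0, Nadia 6, Dana 4, Elif 3, Kira 1.
Exactly 1: Kira — 1 robot.

1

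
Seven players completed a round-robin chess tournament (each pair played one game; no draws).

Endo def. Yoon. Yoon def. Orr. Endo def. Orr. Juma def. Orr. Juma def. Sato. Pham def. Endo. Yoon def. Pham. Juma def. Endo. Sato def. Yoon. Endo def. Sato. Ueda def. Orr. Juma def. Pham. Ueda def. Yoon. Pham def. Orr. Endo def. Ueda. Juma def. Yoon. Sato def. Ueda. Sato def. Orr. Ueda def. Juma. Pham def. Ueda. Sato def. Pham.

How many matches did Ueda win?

3

Ueda's results: beat Yoon, Orr, Juma; lost to Endo, Pham, Sato.
That is 3 wins.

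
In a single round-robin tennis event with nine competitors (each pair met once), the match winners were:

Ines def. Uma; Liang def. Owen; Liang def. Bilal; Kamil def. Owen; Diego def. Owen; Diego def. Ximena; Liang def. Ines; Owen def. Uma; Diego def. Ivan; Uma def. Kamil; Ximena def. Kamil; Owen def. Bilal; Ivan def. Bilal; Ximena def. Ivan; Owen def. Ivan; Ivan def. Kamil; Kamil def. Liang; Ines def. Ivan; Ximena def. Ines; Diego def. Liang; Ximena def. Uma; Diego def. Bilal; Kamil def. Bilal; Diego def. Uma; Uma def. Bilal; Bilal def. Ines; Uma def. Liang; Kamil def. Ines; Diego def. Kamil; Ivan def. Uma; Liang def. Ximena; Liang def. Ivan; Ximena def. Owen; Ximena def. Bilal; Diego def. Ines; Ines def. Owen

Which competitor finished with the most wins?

Win totals: Kamil 4, Liang 5, Ximena 6, Diego 8, Ines 3, Ivan 3, Owen 3, Bilal 1, Uma 3.
Diego leads with 8 wins (next highest: 6).

Diego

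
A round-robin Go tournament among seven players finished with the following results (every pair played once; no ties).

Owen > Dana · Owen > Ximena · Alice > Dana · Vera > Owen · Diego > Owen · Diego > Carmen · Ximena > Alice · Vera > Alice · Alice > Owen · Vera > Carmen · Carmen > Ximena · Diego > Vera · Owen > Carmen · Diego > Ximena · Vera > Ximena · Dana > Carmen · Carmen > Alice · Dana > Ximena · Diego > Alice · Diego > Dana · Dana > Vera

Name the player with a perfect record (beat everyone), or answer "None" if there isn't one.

Diego

Diego has 6 wins out of 6 opponents — a perfect record.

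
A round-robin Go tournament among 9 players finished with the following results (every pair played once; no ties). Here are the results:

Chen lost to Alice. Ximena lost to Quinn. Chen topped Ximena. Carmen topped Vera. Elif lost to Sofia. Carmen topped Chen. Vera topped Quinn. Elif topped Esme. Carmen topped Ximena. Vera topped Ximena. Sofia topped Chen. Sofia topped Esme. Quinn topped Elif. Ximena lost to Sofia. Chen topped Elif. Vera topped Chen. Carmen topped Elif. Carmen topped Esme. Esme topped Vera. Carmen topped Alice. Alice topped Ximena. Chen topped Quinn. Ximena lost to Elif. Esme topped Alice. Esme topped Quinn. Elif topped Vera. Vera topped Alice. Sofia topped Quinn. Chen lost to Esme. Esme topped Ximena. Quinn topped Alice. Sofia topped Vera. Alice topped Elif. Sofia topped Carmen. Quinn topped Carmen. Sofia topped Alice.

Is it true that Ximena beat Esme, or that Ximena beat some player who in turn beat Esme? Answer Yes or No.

Ximena did not beat Esme directly.
Ximena beat no one, so there is no intermediate player.

No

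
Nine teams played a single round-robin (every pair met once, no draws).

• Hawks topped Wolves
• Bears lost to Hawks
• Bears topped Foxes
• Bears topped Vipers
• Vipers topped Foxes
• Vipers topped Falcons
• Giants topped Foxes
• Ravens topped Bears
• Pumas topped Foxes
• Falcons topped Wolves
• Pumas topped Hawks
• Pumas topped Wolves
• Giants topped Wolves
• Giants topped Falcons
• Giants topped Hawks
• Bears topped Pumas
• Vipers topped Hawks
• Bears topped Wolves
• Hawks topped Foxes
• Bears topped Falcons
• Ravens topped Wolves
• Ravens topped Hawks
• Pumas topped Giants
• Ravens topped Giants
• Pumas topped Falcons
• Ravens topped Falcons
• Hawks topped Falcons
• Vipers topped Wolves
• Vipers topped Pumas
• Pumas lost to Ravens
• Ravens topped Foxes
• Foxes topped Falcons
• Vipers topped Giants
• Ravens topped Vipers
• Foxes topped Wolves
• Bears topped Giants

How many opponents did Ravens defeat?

Ravens' results: beat Wolves, Pumas, Hawks, Vipers, Falcons, Bears, Foxes, Giants; lost to no one.
That is 8 wins.

8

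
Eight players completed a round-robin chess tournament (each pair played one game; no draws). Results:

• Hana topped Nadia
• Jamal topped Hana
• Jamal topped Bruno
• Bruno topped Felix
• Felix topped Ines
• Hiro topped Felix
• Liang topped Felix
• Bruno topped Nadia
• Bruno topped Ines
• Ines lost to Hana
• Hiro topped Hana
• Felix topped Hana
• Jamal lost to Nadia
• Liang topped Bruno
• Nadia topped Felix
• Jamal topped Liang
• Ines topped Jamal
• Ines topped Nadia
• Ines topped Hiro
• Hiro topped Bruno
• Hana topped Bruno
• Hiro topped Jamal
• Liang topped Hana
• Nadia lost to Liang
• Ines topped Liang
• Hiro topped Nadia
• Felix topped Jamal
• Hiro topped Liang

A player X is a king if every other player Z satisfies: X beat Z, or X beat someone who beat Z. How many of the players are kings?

5

Felix reaches everyone (king).
Ines reaches everyone (king).
Bruno reaches everyone (king).
Liang cannot reach Hiro in two steps.
Hana reaches everyone (king).
Hiro reaches everyone (king).
Nadia cannot reach Hiro in two steps.
Jamal cannot reach Hiro in two steps.
Kings: Felix, Ines, Bruno, Hana, Hiro — 5.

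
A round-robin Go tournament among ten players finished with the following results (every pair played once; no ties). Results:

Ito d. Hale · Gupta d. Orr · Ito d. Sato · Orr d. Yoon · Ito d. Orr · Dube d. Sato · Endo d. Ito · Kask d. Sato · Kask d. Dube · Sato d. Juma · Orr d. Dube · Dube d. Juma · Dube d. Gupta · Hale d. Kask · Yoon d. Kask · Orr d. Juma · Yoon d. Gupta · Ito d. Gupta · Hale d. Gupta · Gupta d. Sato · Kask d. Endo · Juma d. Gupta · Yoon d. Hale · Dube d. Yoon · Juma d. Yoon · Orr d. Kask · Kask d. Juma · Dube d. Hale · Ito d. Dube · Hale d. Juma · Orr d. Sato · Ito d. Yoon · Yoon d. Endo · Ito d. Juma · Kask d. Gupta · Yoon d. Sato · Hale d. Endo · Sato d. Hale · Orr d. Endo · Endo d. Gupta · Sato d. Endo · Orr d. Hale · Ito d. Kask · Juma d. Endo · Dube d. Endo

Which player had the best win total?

Ito

Win totals: Juma 3, Yoon 5, Kask 5, Endo 2, Ito 8, Hale 4, Gupta 2, Orr 7, Dube 6, Sato 3.
Ito leads with 8 wins (next highest: 7).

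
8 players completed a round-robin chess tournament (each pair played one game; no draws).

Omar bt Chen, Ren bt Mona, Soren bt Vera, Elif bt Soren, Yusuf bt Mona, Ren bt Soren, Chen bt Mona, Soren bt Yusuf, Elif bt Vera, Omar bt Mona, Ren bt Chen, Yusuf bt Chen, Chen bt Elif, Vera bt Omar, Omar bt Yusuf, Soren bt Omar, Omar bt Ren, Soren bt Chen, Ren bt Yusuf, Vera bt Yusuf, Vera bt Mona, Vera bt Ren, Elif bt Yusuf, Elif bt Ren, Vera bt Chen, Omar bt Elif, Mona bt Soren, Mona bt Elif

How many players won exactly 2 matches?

Win totals: Yusuf 2, Chen 2, Vera 5, Soren 4, Omar 5, Ren 4, Elif 4, Mona 2.
Exactly 2: Yusuf, Chen, Mona — 3 players.

3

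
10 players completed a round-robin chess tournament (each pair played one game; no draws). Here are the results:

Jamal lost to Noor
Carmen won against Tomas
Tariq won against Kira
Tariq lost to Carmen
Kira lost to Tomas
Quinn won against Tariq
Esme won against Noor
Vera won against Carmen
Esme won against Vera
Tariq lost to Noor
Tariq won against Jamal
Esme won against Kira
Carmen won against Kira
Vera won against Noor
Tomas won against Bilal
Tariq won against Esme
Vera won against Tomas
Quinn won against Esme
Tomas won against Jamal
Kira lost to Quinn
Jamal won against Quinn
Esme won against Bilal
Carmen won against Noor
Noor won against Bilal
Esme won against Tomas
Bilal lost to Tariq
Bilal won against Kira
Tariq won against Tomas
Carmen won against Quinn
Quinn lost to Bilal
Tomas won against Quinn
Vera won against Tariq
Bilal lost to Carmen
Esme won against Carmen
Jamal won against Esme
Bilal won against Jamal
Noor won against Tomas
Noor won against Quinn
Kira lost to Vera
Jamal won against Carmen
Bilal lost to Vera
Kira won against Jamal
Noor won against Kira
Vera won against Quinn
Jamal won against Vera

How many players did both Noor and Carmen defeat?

Noor beat: Quinn, Tomas, Kira, Tariq, Bilal, Jamal.
Carmen beat: Noor, Quinn, Tomas, Kira, Tariq, Bilal.
Both beat: Quinn, Tomas, Kira, Tariq, Bilal — 5.

5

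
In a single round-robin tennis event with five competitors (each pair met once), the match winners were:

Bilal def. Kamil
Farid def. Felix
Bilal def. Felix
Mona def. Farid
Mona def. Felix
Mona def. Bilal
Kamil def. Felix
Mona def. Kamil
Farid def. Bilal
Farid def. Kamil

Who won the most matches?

Win totals: Bilal 2, Farid 3, Kamil 1, Mona 4, Felix 0.
Mona leads with 4 wins (next highest: 3).

Mona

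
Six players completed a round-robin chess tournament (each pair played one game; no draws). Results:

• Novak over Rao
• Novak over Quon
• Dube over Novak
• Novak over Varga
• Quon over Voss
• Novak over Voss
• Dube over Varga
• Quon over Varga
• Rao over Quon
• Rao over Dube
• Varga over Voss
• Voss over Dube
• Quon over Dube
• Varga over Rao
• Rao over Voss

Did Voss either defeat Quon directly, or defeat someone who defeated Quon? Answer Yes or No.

No

Voss did not beat Quon directly.
Voss beat Dube, but each of them lost to Quon. No two-step path.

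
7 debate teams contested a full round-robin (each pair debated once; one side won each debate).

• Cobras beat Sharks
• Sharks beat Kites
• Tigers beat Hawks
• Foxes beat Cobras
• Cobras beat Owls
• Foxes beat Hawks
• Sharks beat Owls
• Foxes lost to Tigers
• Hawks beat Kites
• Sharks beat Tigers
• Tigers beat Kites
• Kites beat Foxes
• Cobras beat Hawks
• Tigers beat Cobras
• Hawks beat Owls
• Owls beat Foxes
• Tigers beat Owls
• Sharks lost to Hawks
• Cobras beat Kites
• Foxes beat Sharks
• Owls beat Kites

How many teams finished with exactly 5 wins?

1

Win totals: Owls 2, Foxes 3, Sharks 3, Hawks 3, Cobras 4, Tigers 5, Kites 1.
Exactly 5: Tigers — 1 team.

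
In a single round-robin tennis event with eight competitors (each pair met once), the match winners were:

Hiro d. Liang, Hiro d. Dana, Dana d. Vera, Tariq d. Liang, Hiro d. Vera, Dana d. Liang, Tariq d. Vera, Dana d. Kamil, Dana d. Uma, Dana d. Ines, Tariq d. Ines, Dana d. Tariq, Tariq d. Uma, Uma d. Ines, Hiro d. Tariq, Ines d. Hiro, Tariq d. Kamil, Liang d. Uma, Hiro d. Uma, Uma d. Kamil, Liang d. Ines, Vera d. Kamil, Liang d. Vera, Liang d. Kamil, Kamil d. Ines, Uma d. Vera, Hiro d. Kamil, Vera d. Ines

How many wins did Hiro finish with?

6

Hiro's results: beat Vera, Liang, Uma, Dana, Tariq, Kamil; lost to Ines.
That is 6 wins.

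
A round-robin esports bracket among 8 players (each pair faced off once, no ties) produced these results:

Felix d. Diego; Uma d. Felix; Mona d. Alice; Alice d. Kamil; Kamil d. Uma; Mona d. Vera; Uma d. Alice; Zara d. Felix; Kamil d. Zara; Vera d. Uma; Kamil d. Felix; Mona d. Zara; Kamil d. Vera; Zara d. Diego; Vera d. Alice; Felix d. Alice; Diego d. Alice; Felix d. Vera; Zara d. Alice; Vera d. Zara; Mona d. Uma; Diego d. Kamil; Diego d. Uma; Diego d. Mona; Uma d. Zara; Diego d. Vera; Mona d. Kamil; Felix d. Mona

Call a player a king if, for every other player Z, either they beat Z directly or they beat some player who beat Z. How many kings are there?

Zara reaches everyone (king).
Vera cannot reach Mona in two steps.
Alice cannot reach Diego, Mona in two steps.
Felix reaches everyone (king).
Diego reaches everyone (king).
Uma reaches everyone (king).
Kamil reaches everyone (king).
Mona reaches everyone (king).
Kings: Zara, Felix, Diego, Uma, Kamil, Mona — 6.

6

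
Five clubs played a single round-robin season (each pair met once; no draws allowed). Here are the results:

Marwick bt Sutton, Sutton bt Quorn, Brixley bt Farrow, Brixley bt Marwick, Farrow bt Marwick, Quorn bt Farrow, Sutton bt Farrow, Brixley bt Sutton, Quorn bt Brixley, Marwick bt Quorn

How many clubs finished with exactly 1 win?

Win totals: Marwick 2, Quorn 2, Sutton 2, Brixley 3, Farrow 1.
Exactly 1: Farrow — 1 club.

1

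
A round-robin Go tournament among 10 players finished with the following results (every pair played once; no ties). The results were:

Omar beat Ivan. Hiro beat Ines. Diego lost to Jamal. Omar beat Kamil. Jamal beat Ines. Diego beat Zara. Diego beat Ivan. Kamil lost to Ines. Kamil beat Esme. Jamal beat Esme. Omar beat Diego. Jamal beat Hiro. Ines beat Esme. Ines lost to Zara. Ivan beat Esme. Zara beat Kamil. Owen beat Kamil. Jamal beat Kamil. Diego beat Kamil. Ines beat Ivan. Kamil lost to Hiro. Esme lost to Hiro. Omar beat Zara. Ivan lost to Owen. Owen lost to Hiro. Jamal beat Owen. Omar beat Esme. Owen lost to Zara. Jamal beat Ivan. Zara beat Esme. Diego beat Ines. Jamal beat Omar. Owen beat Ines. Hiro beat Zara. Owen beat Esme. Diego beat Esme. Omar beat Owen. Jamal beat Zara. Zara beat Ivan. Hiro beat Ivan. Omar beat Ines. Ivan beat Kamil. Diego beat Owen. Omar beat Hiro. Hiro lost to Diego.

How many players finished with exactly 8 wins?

Win totals: Kamil 1, Esme 0, Diego 7, Owen 4, Zara 5, Hiro 6, Ivan 2, Omar 8, Ines 3, Jamal 9.
Exactly 8: Omar — 1 player.

1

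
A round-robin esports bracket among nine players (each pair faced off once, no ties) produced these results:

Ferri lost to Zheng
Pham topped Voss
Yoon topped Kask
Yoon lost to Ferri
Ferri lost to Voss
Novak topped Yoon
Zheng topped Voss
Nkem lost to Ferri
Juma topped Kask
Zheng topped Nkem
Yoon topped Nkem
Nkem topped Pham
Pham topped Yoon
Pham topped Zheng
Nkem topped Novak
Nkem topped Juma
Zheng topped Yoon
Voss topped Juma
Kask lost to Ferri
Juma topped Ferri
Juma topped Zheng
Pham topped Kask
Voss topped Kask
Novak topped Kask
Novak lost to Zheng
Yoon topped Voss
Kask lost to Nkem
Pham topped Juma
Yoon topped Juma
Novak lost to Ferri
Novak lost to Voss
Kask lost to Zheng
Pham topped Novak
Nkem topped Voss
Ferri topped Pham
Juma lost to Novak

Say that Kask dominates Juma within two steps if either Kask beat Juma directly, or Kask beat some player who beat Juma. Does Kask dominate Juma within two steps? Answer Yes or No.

Kask did not beat Juma directly.
Kask beat no one, so there is no intermediate player.

No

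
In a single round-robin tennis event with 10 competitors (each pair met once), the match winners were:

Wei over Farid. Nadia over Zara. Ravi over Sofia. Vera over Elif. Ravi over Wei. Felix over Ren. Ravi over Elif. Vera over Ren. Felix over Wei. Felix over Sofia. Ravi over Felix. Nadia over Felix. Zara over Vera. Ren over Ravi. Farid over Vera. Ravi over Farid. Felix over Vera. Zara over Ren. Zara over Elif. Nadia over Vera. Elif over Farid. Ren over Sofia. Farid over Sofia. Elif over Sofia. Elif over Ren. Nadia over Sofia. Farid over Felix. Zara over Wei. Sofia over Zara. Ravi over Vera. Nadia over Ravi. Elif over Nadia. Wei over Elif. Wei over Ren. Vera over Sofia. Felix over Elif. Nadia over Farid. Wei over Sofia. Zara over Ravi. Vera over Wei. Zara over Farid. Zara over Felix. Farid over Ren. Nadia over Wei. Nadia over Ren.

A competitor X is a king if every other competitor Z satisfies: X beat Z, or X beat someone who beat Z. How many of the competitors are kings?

6

Ravi reaches everyone (king).
Wei reaches everyone (king).
Zara reaches everyone (king).
Ren cannot reach Nadia in two steps.
Felix reaches everyone (king).
Elif reaches everyone (king).
Farid cannot reach Nadia in two steps.
Sofia cannot reach Nadia in two steps.
Vera cannot reach Felix in two steps.
Nadia reaches everyone (king).
Kings: Ravi, Wei, Zara, Felix, Elif, Nadia — 6.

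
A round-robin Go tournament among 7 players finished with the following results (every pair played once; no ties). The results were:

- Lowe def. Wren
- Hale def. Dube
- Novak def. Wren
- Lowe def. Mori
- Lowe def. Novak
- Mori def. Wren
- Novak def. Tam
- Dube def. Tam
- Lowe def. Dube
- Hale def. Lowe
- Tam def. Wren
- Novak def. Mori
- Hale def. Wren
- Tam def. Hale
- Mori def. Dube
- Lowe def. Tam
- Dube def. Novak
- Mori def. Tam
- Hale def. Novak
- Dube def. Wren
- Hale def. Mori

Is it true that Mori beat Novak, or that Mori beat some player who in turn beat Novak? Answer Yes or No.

Yes

Mori did not beat Novak directly.
Mori beat Wren, Dube, Tam. Of those, Dube beat Novak.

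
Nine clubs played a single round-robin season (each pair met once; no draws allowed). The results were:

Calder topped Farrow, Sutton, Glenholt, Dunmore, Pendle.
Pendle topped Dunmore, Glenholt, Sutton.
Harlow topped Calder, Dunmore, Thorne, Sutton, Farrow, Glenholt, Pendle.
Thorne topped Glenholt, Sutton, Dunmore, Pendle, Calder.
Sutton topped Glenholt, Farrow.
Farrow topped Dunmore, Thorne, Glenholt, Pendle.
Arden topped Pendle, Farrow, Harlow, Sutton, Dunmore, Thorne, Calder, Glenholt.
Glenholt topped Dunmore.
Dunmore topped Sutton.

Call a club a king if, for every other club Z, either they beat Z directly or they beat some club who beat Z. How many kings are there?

1

Thorne cannot reach Arden, Harlow in two steps.
Arden reaches everyone (king).
Farrow cannot reach Arden, Harlow in two steps.
Calder cannot reach Arden, Harlow in two steps.
Dunmore cannot reach Thorne, Arden, Calder, Pendle, Harlow in two steps.
Glenholt cannot reach Thorne, Arden, Farrow, Calder, Pendle, Harlow in two steps.
Pendle cannot reach Thorne, Arden, Calder, Harlow in two steps.
Harlow cannot reach Arden in two steps.
Sutton cannot reach Arden, Calder, Harlow in two steps.
Kings: Arden — 1.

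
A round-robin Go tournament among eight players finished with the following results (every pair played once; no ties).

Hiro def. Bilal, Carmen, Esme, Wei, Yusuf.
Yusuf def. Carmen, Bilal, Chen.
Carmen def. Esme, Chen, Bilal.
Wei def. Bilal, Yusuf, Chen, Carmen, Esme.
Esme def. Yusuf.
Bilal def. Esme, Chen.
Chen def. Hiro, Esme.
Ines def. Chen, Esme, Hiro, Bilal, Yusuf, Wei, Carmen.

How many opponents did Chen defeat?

Chen's results: beat Esme, Hiro; lost to Yusuf, Wei, Carmen, Ines, Bilal.
That is 2 wins.

2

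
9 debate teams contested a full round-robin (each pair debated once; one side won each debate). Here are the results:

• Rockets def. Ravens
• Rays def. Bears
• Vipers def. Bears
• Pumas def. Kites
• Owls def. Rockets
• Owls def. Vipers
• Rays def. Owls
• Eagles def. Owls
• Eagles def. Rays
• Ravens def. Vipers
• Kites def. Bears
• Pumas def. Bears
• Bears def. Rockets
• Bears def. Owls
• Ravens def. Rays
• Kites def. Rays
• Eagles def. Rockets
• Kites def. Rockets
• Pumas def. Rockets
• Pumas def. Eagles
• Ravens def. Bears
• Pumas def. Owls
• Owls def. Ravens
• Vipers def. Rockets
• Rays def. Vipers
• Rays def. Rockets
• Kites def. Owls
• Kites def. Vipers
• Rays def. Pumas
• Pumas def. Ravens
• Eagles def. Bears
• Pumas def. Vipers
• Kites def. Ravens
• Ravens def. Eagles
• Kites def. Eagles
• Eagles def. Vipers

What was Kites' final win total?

7

Kites' results: beat Vipers, Owls, Bears, Ravens, Rays, Rockets, Eagles; lost to Pumas.
That is 7 wins.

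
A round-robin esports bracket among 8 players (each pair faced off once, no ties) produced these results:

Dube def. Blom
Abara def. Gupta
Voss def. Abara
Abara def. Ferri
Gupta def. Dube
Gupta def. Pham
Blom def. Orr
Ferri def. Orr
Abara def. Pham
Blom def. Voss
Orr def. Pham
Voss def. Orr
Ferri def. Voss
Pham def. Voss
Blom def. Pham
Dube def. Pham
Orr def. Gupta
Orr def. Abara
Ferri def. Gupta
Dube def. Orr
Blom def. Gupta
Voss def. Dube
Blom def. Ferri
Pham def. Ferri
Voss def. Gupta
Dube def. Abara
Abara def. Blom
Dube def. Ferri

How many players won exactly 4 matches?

2

Win totals: Orr 3, Dube 5, Abara 4, Blom 5, Pham 2, Gupta 2, Ferri 3, Voss 4.
Exactly 4: Abara, Voss — 2 players.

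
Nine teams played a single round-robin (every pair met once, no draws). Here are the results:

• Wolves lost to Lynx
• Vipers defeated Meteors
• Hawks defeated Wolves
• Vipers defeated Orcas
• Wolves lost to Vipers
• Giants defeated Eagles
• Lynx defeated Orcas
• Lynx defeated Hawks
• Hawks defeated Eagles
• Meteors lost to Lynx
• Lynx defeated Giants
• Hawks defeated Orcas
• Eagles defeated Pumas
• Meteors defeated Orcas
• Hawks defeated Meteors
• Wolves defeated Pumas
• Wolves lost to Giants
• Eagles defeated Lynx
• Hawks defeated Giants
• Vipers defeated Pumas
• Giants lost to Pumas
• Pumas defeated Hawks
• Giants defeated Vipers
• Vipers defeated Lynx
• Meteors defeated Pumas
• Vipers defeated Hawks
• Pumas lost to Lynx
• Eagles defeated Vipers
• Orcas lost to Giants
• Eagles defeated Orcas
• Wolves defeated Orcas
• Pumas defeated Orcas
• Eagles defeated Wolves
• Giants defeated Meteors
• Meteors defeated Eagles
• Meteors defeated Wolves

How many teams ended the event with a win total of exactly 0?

1

Win totals: Giants 5, Wolves 2, Lynx 6, Orcas 0, Pumas 3, Meteors 4, Vipers 6, Eagles 5, Hawks 5.
Exactly 0: Orcas — 1 team.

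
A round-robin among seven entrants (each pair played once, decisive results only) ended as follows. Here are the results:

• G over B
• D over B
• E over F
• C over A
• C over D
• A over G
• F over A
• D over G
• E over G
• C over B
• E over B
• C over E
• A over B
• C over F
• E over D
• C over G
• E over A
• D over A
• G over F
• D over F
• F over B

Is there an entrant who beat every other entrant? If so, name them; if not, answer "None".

C has 6 wins out of 6 opponents — a perfect record.

C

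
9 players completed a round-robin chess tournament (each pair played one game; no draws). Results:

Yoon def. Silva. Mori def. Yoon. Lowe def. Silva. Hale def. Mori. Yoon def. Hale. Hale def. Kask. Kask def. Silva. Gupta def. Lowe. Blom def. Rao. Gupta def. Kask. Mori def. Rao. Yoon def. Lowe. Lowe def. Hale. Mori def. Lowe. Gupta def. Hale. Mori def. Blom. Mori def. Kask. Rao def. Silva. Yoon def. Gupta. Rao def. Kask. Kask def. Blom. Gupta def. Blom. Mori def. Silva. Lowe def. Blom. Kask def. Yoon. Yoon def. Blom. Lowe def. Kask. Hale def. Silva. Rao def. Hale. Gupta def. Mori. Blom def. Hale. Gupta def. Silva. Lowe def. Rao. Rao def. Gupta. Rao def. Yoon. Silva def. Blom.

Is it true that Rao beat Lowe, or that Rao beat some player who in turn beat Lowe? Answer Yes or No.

Rao did not beat Lowe directly.
Rao beat Hale, Yoon, Kask, Silva, Gupta. Of those, Yoon beat Lowe.

Yes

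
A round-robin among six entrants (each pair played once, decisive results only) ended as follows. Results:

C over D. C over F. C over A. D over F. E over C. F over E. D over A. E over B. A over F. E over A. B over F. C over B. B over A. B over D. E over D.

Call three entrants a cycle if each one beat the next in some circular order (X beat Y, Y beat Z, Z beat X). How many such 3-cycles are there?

4

Win totals: A 1, B 3, C 4, D 2, E 4, F 1.
An entrant with w wins dominates both others in C(w,2) triples; summing gives 0 + 3 + 6 + 1 + 6 + 0 = 16 transitive triples.
Total triples C(6,3) = 20, so cyclic triples = 20 − 16 = 4.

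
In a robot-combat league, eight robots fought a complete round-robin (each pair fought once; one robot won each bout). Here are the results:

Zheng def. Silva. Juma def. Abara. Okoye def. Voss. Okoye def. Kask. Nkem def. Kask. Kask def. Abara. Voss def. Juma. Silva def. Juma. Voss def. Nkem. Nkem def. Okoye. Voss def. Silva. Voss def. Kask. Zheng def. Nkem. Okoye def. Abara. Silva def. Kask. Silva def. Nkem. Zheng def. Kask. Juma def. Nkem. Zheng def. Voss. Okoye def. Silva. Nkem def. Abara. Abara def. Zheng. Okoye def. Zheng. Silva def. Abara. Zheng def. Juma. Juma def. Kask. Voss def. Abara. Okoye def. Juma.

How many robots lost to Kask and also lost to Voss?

1

Kask beat: Abara.
Voss beat: Kask, Nkem, Juma, Abara, Silva.
Both beat: Abara — 1.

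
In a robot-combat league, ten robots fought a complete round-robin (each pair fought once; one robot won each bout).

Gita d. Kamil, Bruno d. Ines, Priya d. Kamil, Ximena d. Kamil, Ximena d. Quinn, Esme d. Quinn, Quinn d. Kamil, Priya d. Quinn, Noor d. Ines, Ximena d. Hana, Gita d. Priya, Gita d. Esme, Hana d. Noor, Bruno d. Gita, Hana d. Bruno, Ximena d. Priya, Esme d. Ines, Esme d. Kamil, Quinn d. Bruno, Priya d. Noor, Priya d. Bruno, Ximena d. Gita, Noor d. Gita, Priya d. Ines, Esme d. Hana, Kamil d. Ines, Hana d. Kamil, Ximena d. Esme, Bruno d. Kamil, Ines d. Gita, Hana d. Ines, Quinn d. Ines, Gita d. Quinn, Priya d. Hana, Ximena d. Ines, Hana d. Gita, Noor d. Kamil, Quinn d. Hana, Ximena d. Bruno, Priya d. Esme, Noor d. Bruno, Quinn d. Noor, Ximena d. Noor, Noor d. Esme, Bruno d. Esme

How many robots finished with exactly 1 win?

2

Win totals: Noor 5, Esme 4, Gita 4, Ximena 9, Kamil 1, Ines 1, Priya 7, Bruno 4, Hana 5, Quinn 5.
Exactly 1: Kamil, Ines — 2 robots.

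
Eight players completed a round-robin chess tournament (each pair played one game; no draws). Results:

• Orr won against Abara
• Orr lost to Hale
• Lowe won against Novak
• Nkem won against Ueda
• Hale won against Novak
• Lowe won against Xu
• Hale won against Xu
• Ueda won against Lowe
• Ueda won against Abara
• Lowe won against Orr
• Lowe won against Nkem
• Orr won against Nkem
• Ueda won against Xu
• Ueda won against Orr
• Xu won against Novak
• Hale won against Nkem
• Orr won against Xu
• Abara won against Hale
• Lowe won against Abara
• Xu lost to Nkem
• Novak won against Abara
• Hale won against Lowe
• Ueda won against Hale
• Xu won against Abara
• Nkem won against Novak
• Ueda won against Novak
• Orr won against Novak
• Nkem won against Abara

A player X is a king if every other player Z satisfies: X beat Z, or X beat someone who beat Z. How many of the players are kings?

Xu cannot reach Nkem, Ueda, Lowe, Orr in two steps.
Nkem reaches everyone (king).
Novak cannot reach Xu, Nkem, Ueda, Lowe, Orr in two steps.
Ueda reaches everyone (king).
Hale reaches everyone (king).
Abara cannot reach Ueda in two steps.
Lowe reaches everyone (king).
Orr cannot reach Lowe in two steps.
Kings: Nkem, Ueda, Hale, Lowe — 4.

4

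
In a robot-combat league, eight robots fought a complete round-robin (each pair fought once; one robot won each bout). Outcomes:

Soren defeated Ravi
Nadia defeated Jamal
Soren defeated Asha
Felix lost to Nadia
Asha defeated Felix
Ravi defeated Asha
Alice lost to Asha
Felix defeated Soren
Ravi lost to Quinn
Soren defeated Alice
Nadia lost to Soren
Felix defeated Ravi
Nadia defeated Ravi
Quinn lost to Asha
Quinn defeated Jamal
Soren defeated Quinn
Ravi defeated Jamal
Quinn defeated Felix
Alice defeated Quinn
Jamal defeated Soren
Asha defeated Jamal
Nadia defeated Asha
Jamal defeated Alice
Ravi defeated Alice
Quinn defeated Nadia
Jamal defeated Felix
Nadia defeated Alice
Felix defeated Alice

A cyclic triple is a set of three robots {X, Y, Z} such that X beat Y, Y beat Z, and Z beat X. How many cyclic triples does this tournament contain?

15

Win totals: Alice 1, Quinn 4, Asha 4, Jamal 3, Felix 3, Nadia 5, Ravi 3, Soren 5.
A robot with w wins dominates both others in C(w,2) triples; summing gives 0 + 6 + 6 + 3 + 3 + 10 + 3 + 10 = 41 transitive triples.
Total triples C(8,3) = 56, so cyclic triples = 56 − 41 = 15.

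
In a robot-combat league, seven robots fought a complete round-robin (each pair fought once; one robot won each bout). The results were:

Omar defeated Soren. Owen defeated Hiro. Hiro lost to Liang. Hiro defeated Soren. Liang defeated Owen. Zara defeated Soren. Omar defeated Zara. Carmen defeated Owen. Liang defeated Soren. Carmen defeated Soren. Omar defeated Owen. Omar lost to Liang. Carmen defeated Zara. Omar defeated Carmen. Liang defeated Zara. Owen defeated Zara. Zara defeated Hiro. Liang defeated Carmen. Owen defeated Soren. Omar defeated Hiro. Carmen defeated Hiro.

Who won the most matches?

Win totals: Liang 6, Zara 2, Hiro 1, Omar 5, Soren 0, Carmen 4, Owen 3.
Liang leads with 6 wins (next highest: 5).

Liang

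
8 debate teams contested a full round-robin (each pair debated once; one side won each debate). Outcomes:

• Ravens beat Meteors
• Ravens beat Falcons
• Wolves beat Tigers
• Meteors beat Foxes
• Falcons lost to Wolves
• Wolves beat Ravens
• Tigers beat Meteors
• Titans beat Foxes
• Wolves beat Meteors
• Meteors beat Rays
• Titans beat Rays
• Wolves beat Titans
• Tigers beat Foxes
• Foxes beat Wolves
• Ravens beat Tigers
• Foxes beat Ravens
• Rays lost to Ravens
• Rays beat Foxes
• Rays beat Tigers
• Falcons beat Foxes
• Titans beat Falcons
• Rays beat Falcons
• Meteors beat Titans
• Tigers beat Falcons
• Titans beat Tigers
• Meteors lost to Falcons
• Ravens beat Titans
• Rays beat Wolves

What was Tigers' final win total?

3

Tigers' results: beat Meteors, Foxes, Falcons; lost to Rays, Titans, Wolves, Ravens.
That is 3 wins.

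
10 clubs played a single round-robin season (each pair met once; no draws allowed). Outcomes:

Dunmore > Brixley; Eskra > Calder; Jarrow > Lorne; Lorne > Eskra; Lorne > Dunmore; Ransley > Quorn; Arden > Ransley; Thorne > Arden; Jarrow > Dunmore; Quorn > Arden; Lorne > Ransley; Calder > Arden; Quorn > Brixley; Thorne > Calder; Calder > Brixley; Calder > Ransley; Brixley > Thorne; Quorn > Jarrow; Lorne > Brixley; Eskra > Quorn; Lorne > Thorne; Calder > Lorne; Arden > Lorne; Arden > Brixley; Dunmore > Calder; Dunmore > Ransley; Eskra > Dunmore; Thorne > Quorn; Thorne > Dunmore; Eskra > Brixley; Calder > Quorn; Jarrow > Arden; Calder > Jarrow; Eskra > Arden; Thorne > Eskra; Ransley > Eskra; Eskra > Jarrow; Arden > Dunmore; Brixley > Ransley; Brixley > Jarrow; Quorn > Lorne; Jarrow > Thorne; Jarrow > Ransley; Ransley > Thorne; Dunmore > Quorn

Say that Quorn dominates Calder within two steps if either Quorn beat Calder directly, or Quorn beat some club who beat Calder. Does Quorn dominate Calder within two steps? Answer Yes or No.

Quorn did not beat Calder directly.
Quorn beat Lorne, Arden, Brixley, Jarrow, but each of them lost to Calder. No two-step path.

No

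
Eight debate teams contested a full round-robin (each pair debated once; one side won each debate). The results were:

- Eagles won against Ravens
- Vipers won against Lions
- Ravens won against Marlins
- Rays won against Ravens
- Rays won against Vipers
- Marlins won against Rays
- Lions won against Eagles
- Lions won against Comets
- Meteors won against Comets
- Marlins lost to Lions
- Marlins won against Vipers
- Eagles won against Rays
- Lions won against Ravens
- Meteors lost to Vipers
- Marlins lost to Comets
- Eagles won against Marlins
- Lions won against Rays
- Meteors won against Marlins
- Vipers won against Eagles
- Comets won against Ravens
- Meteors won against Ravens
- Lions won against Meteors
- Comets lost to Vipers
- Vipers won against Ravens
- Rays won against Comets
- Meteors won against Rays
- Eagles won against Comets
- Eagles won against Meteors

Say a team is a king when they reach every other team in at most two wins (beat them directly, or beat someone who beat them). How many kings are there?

4

Lions reaches everyone (king).
Vipers reaches everyone (king).
Meteors cannot reach Lions, Eagles in two steps.
Rays reaches everyone (king).
Ravens cannot reach Lions, Meteors, Eagles, Comets in two steps.
Eagles cannot reach Lions in two steps.
Comets cannot reach Lions, Meteors, Eagles in two steps.
Marlins reaches everyone (king).
Kings: Lions, Vipers, Rays, Marlins — 4.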